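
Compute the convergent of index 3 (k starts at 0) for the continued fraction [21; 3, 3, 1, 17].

277/13

Using pₖ = aₖpₖ₋₁ + pₖ₋₂, qₖ = aₖqₖ₋₁ + qₖ₋₂ (with p₋₁=1, p₋₂=0, q₋₁=0, q₋₂=1):
  k=0: a=21, p=21, q=1
  k=1: a=3, p=64, q=3
  k=2: a=3, p=213, q=10
  k=3: a=1, p=277, q=13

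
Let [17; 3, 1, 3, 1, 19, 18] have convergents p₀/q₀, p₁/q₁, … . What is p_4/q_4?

Using pₖ = aₖpₖ₋₁ + pₖ₋₂, qₖ = aₖqₖ₋₁ + qₖ₋₂ (with p₋₁=1, p₋₂=0, q₋₁=0, q₋₂=1):
  k=0: a=17, p=17, q=1
  k=1: a=3, p=52, q=3
  k=2: a=1, p=69, q=4
  k=3: a=3, p=259, q=15
  k=4: a=1, p=328, q=19

328/19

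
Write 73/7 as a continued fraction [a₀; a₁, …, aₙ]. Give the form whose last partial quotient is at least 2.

[10; 2, 3]

73 = 10*7 + 3
7 = 2*3 + 1
3 = 3*1 + 0  (stop)
So 73/7 = [10; 2, 3].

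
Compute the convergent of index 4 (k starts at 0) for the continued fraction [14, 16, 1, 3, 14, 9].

Using pₖ = aₖpₖ₋₁ + pₖ₋₂, qₖ = aₖqₖ₋₁ + qₖ₋₂ (with p₋₁=1, p₋₂=0, q₋₁=0, q₋₂=1):
  k=0: a=14, p=14, q=1
  k=1: a=16, p=225, q=16
  k=2: a=1, p=239, q=17
  k=3: a=3, p=942, q=67
  k=4: a=14, p=13427, q=955

13427/955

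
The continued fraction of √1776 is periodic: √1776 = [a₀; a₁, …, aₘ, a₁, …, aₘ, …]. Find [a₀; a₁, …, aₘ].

[42; 7, 84]

a₀ = ⌊√1776⌋ = 42.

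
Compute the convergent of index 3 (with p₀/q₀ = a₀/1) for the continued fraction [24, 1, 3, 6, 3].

Using pₖ = aₖpₖ₋₁ + pₖ₋₂, qₖ = aₖqₖ₋₁ + qₖ₋₂ (with p₋₁=1, p₋₂=0, q₋₁=0, q₋₂=1):
  k=0: a=24, p=24, q=1
  k=1: a=1, p=25, q=1
  k=2: a=3, p=99, q=4
  k=3: a=6, p=619, q=25

619/25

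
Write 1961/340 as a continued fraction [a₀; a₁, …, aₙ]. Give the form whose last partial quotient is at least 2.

[5; 1, 3, 3, 3, 2, 3]

1961 = 5·340 + 261
340 = 1·261 + 79
261 = 3·79 + 24
79 = 3·24 + 7
24 = 3·7 + 3
7 = 2·3 + 1
3 = 3·1 + 0  (stop)
So 1961/340 = [5; 1, 3, 3, 3, 2, 3].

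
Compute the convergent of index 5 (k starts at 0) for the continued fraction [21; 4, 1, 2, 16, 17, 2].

82883/3907

Using pₖ = aₖpₖ₋₁ + pₖ₋₂, qₖ = aₖqₖ₋₁ + qₖ₋₂ (with p₋₁=1, p₋₂=0, q₋₁=0, q₋₂=1):
  k=0: a=21, p=21, q=1
  k=1: a=4, p=85, q=4
  k=2: a=1, p=106, q=5
  k=3: a=2, p=297, q=14
  k=4: a=16, p=4858, q=229
  k=5: a=17, p=82883, q=3907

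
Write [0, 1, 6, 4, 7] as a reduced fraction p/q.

181/210

Fold from the inside: start with 7/1.
  4 + 1/7 = 29/7
  6 + 7/29 = 181/29
  1 + 29/181 = 210/181
  0 + 181/210 = 181/210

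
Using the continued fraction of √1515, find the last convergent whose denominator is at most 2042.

39429/1013

√1515 = [38; 1, 11, 1, 76, …] (period length 4).
Convergents:
  p_0/q_0 = 38/1
  p_1/q_1 = 39/1
  p_2/q_2 = 467/12
  p_3/q_3 = 506/13
  p_4/q_4 = 38923/1000
  p_5/q_5 = 39429/1013
  p_6/q_6 = 472642/12143
q_5 = 1013 ≤ 2042 < 12143 = q_6, so the answer is 39429/1013.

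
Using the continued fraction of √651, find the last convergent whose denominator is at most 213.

√651 = [25; 1, 1, 16, 1, 1, 50, …] (period length 6).
Convergents:
  p_0/q_0 = 25/1
  p_1/q_1 = 26/1
  p_2/q_2 = 51/2
  p_3/q_3 = 842/33
  p_4/q_4 = 893/35
  p_5/q_5 = 1735/68
  p_6/q_6 = 87643/3435
q_5 = 68 ≤ 213 < 3435 = q_6, so the answer is 1735/68.

1735/68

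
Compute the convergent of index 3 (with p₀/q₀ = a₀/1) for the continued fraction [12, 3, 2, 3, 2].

Using pₖ = aₖpₖ₋₁ + pₖ₋₂, qₖ = aₖqₖ₋₁ + qₖ₋₂ (with p₋₁=1, p₋₂=0, q₋₁=0, q₋₂=1):
  k=0: a=12, p=12, q=1
  k=1: a=3, p=37, q=3
  k=2: a=2, p=86, q=7
  k=3: a=3, p=295, q=24

295/24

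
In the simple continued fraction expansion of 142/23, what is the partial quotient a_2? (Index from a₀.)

142 = 6·23 + 4   →  a_0 = 6
23 = 5·4 + 3   →  a_1 = 5
4 = 1·3 + 1   →  a_2 = 1

1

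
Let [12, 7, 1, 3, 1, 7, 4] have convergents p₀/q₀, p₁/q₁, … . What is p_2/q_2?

Using pₖ = aₖpₖ₋₁ + pₖ₋₂, qₖ = aₖqₖ₋₁ + qₖ₋₂ (with p₋₁=1, p₋₂=0, q₋₁=0, q₋₂=1):
  k=0: a=12, p=12, q=1
  k=1: a=7, p=85, q=7
  k=2: a=1, p=97, q=8

97/8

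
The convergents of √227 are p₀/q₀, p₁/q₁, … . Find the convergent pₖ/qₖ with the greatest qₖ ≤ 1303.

√227 = [15; 15, 30, …] (period length 2).
Convergents:
  p_0/q_0 = 15/1
  p_1/q_1 = 226/15
  p_2/q_2 = 6795/451
  p_3/q_3 = 102151/6780
q_2 = 451 ≤ 1303 < 6780 = q_3, so the answer is 6795/451.

6795/451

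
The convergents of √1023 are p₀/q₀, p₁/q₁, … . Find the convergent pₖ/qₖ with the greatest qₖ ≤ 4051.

√1023 = [31; 1, 62, …] (period length 2).
Convergents:
  p_0/q_0 = 31/1
  p_1/q_1 = 32/1
  p_2/q_2 = 2015/63
  p_3/q_3 = 2047/64
  p_4/q_4 = 128929/4031
  p_5/q_5 = 130976/4095
q_4 = 4031 ≤ 4051 < 4095 = q_5, so the answer is 128929/4031.

128929/4031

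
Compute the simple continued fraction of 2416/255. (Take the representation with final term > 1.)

[9; 2, 9, 3, 4]

2416 = 9·255 + 121
255 = 2·121 + 13
121 = 9·13 + 4
13 = 3·4 + 1
4 = 4·1 + 0  (stop)
So 2416/255 = [9; 2, 9, 3, 4].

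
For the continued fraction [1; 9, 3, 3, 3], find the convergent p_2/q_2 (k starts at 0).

Using pₖ = aₖpₖ₋₁ + pₖ₋₂, qₖ = aₖqₖ₋₁ + qₖ₋₂ (with p₋₁=1, p₋₂=0, q₋₁=0, q₋₂=1):
  k=0: a=1, p=1, q=1
  k=1: a=9, p=10, q=9
  k=2: a=3, p=31, q=28

31/28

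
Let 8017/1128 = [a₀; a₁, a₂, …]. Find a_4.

8017 = 7·1128 + 121   →  a_0 = 7
1128 = 9·121 + 39   →  a_1 = 9
121 = 3·39 + 4   →  a_2 = 3
39 = 9·4 + 3   →  a_3 = 9
4 = 1·3 + 1   →  a_4 = 1

1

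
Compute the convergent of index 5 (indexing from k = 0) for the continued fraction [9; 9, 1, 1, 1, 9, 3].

2549/280

Using pₖ = aₖpₖ₋₁ + pₖ₋₂, qₖ = aₖqₖ₋₁ + qₖ₋₂ (with p₋₁=1, p₋₂=0, q₋₁=0, q₋₂=1):
  k=0: a=9, p=9, q=1
  k=1: a=9, p=82, q=9
  k=2: a=1, p=91, q=10
  k=3: a=1, p=173, q=19
  k=4: a=1, p=264, q=29
  k=5: a=9, p=2549, q=280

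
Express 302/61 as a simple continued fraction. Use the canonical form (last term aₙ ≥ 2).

[4; 1, 19, 3]

302 = 4×61 + 58
61 = 1×58 + 3
58 = 19×3 + 1
3 = 3×1 + 0  (stop)
So 302/61 = [4; 1, 19, 3].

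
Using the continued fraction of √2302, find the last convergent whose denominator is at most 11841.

221040/4607

√2302 = [47; 1, 46, 1, 94, …] (period length 4).
Convergents:
  p_0/q_0 = 47/1
  p_1/q_1 = 48/1
  p_2/q_2 = 2255/47
  p_3/q_3 = 2303/48
  p_4/q_4 = 218737/4559
  p_5/q_5 = 221040/4607
  p_6/q_6 = 10386577/216481
q_5 = 4607 ≤ 11841 < 216481 = q_6, so the answer is 221040/4607.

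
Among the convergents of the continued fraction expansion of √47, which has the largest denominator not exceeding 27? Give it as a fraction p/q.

48/7

√47 = [6; 1, 5, 1, 12, …] (period length 4).
Convergents:
  p_0/q_0 = 6/1
  p_1/q_1 = 7/1
  p_2/q_2 = 41/6
  p_3/q_3 = 48/7
  p_4/q_4 = 617/90
q_3 = 7 ≤ 27 < 90 = q_4, so the answer is 48/7.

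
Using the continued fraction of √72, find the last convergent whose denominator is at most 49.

280/33

√72 = [8; 2, 16, …] (period length 2).
Convergents:
  p_0/q_0 = 8/1
  p_1/q_1 = 17/2
  p_2/q_2 = 280/33
  p_3/q_3 = 577/68
q_2 = 33 ≤ 49 < 68 = q_3, so the answer is 280/33.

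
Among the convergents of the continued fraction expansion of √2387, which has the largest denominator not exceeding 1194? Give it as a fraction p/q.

33467/685

√2387 = [48; 1, 5, 1, 96, …] (period length 4).
Convergents:
  p_0/q_0 = 48/1
  p_1/q_1 = 49/1
  p_2/q_2 = 293/6
  p_3/q_3 = 342/7
  p_4/q_4 = 33125/678
  p_5/q_5 = 33467/685
  p_6/q_6 = 200460/4103
q_5 = 685 ≤ 1194 < 4103 = q_6, so the answer is 33467/685.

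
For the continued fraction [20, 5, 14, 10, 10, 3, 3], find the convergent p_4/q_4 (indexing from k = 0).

Using pₖ = aₖpₖ₋₁ + pₖ₋₂, qₖ = aₖqₖ₋₁ + qₖ₋₂ (with p₋₁=1, p₋₂=0, q₋₁=0, q₋₂=1):
  k=0: a=20, p=20, q=1
  k=1: a=5, p=101, q=5
  k=2: a=14, p=1434, q=71
  k=3: a=10, p=14441, q=715
  k=4: a=10, p=145844, q=7221

145844/7221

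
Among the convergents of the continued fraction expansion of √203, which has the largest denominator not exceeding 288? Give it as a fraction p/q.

√203 = [14; 4, 28, …] (period length 2).
Convergents:
  p_0/q_0 = 14/1
  p_1/q_1 = 57/4
  p_2/q_2 = 1610/113
  p_3/q_3 = 6497/456
q_2 = 113 ≤ 288 < 456 = q_3, so the answer is 1610/113.

1610/113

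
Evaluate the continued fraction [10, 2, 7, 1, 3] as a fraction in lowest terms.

691/66

Fold from the inside: start with 3/1.
  1 + 1/3 = 4/3
  7 + 3/4 = 31/4
  2 + 4/31 = 66/31
  10 + 31/66 = 691/66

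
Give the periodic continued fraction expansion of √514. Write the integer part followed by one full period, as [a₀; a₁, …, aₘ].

[22; 1, 2, 22, 2, 1, 44]

a₀ = ⌊√514⌋ = 22.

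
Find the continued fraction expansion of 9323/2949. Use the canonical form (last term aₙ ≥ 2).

9323 = 3·2949 + 476
2949 = 6·476 + 93
476 = 5·93 + 11
93 = 8·11 + 5
11 = 2·5 + 1
5 = 5·1 + 0  (stop)
So 9323/2949 = [3; 6, 5, 8, 2, 5].

[3; 6, 5, 8, 2, 5]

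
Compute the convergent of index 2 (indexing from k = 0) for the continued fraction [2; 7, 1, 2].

Using pₖ = aₖpₖ₋₁ + pₖ₋₂, qₖ = aₖqₖ₋₁ + qₖ₋₂ (with p₋₁=1, p₋₂=0, q₋₁=0, q₋₂=1):
  k=0: a=2, p=2, q=1
  k=1: a=7, p=15, q=7
  k=2: a=1, p=17, q=8

17/8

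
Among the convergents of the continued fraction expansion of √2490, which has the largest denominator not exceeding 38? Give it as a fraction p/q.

499/10

√2490 = [49; 1, 8, 1, 98, …] (period length 4).
Convergents:
  p_0/q_0 = 49/1
  p_1/q_1 = 50/1
  p_2/q_2 = 449/9
  p_3/q_3 = 499/10
  p_4/q_4 = 49351/989
q_3 = 10 ≤ 38 < 989 = q_4, so the answer is 499/10.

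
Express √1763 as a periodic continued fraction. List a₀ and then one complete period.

a₀ = ⌊√1763⌋ = 41.
With m₀=0, d₀=1 and mₖ₊₁ = dₖaₖ − mₖ, dₖ₊₁ = (n − mₖ₊₁²)/dₖ, aₖ₊₁ = ⌊(a₀+mₖ₊₁)/dₖ₊₁⌋:
  k=1: m=41, d=82, a=1
  k=2: m=41, d=1, a=82
d=1 and a=2a₀=82 at k=2, so the next step gives (m, d) = (41, 82) again — its k=1 value — and the period has length 2.

[41; 1, 82]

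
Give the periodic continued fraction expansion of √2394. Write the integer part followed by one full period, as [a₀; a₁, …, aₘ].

[48; 1, 12, 1, 96]

a₀ = ⌊√2394⌋ = 48.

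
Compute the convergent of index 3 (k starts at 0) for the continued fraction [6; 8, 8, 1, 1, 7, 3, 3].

Using pₖ = aₖpₖ₋₁ + pₖ₋₂, qₖ = aₖqₖ₋₁ + qₖ₋₂ (with p₋₁=1, p₋₂=0, q₋₁=0, q₋₂=1):
  k=0: a=6, p=6, q=1
  k=1: a=8, p=49, q=8
  k=2: a=8, p=398, q=65
  k=3: a=1, p=447, q=73

447/73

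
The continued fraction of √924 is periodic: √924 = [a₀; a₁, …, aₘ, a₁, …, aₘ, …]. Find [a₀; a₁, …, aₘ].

[30; 2, 1, 1, 14, 1, 1, 2, 60]

a₀ = ⌊√924⌋ = 30.
With m₀=0, d₀=1 and mₖ₊₁ = dₖaₖ − mₖ, dₖ₊₁ = (n − mₖ₊₁²)/dₖ, aₖ₊₁ = ⌊(a₀+mₖ₊₁)/dₖ₊₁⌋:
  k=1: m=30, d=24, a=2
  k=2: m=18, d=25, a=1
  k=3: m=7, d=35, a=1
  k=4: m=28, d=4, a=14
  k=5: m=28, d=35, a=1
  k=6: m=7, d=25, a=1
  k=7: m=18, d=24, a=2
  k=8: m=30, d=1, a=60
d=1 and a=2a₀=60 at k=8, so the next step gives (m, d) = (30, 24) again — its k=1 value — and the period has length 8.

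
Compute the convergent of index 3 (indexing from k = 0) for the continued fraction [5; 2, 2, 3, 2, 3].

Using pₖ = aₖpₖ₋₁ + pₖ₋₂, qₖ = aₖqₖ₋₁ + qₖ₋₂ (with p₋₁=1, p₋₂=0, q₋₁=0, q₋₂=1):
  k=0: a=5, p=5, q=1
  k=1: a=2, p=11, q=2
  k=2: a=2, p=27, q=5
  k=3: a=3, p=92, q=17

92/17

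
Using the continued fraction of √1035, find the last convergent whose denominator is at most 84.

1126/35

√1035 = [32; 5, 1, 5, 64, …] (period length 4).
Convergents:
  p_0/q_0 = 32/1
  p_1/q_1 = 161/5
  p_2/q_2 = 193/6
  p_3/q_3 = 1126/35
  p_4/q_4 = 72257/2246
q_3 = 35 ≤ 84 < 2246 = q_4, so the answer is 1126/35.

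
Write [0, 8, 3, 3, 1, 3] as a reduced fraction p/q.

49/407

Using pₖ = aₖpₖ₋₁ + pₖ₋₂ and qₖ = aₖqₖ₋₁ + qₖ₋₂:
  k=0: a=0, p=0, q=1
  k=1: a=8, p=1, q=8
  k=2: a=3, p=3, q=25
  k=3: a=3, p=10, q=83
  k=4: a=1, p=13, q=108
  k=5: a=3, p=49, q=407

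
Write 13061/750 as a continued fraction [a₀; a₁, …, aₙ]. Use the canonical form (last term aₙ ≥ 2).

[17; 2, 2, 2, 3, 18]

13061 = 17*750 + 311
750 = 2*311 + 128
311 = 2*128 + 55
128 = 2*55 + 18
55 = 3*18 + 1
18 = 18*1 + 0  (stop)
So 13061/750 = [17; 2, 2, 2, 3, 18].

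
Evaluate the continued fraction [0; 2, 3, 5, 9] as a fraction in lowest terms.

Using pₖ = aₖpₖ₋₁ + pₖ₋₂ and qₖ = aₖqₖ₋₁ + qₖ₋₂:
  k=0: a=0, p=0, q=1
  k=1: a=2, p=1, q=2
  k=2: a=3, p=3, q=7
  k=3: a=5, p=16, q=37
  k=4: a=9, p=147, q=340

147/340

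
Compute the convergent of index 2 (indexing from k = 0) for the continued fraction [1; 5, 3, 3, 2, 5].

19/16

Using pₖ = aₖpₖ₋₁ + pₖ₋₂, qₖ = aₖqₖ₋₁ + qₖ₋₂ (with p₋₁=1, p₋₂=0, q₋₁=0, q₋₂=1):
  k=0: a=1, p=1, q=1
  k=1: a=5, p=6, q=5
  k=2: a=3, p=19, q=16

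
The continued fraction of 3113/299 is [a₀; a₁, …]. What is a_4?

8

3113 = 10·299 + 123   →  a_0 = 10
299 = 2·123 + 53   →  a_1 = 2
123 = 2·53 + 17   →  a_2 = 2
53 = 3·17 + 2   →  a_3 = 3
17 = 8·2 + 1   →  a_4 = 8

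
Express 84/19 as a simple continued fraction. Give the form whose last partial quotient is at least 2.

84 = 4*19 + 8
19 = 2*8 + 3
8 = 2*3 + 2
3 = 1*2 + 1
2 = 2*1 + 0  (stop)
So 84/19 = [4; 2, 2, 1, 2].

[4; 2, 2, 1, 2]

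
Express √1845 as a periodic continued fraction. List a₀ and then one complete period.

a₀ = ⌊√1845⌋ = 42.
With m₀=0, d₀=1 and mₖ₊₁ = dₖaₖ − mₖ, dₖ₊₁ = (n − mₖ₊₁²)/dₖ, aₖ₊₁ = ⌊(a₀+mₖ₊₁)/dₖ₊₁⌋:
  k=1: m=42, d=81, a=1
  k=2: m=39, d=4, a=20
  k=3: m=41, d=41, a=2
  k=4: m=41, d=4, a=20
  k=5: m=39, d=81, a=1
  k=6: m=42, d=1, a=84
d=1 and a=2a₀=84 at k=6, so the next step gives (m, d) = (42, 81) again — its k=1 value — and the period has length 6.

[42; 1, 20, 2, 20, 1, 84]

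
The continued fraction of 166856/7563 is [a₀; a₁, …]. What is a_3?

166856 = 22·7563 + 470   →  a_0 = 22
7563 = 16·470 + 43   →  a_1 = 16
470 = 10·43 + 40   →  a_2 = 10
43 = 1·40 + 3   →  a_3 = 1

1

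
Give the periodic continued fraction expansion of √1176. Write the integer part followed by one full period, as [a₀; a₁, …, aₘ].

a₀ = ⌊√1176⌋ = 34.
With m₀=0, d₀=1 and mₖ₊₁ = dₖaₖ − mₖ, dₖ₊₁ = (n − mₖ₊₁²)/dₖ, aₖ₊₁ = ⌊(a₀+mₖ₊₁)/dₖ₊₁⌋:
  k=1: m=34, d=20, a=3
  k=2: m=26, d=25, a=2
  k=3: m=24, d=24, a=2
  k=4: m=24, d=25, a=2
  k=5: m=26, d=20, a=3
  k=6: m=34, d=1, a=68
d=1 and a=2a₀=68 at k=6, so the next step gives (m, d) = (34, 20) again — its k=1 value — and the period has length 6.

[34; 3, 2, 2, 2, 3, 68]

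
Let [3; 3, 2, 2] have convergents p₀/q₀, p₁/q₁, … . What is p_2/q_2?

Using pₖ = aₖpₖ₋₁ + pₖ₋₂, qₖ = aₖqₖ₋₁ + qₖ₋₂ (with p₋₁=1, p₋₂=0, q₋₁=0, q₋₂=1):
  k=0: a=3, p=3, q=1
  k=1: a=3, p=10, q=3
  k=2: a=2, p=23, q=7

23/7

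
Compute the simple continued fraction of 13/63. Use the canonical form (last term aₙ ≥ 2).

13 = 0·63 + 13
63 = 4·13 + 11
13 = 1·11 + 2
11 = 5·2 + 1
2 = 2·1 + 0  (stop)
So 13/63 = [0; 4, 1, 5, 2].

[0; 4, 1, 5, 2]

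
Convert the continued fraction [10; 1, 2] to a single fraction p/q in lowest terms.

32/3

Using pₖ = aₖpₖ₋₁ + pₖ₋₂ and qₖ = aₖqₖ₋₁ + qₖ₋₂:
  k=0: a=10, p=10, q=1
  k=1: a=1, p=11, q=1
  k=2: a=2, p=32, q=3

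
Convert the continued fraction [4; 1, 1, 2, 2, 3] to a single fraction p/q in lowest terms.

188/41

Using pₖ = aₖpₖ₋₁ + pₖ₋₂ and qₖ = aₖqₖ₋₁ + qₖ₋₂:
  k=0: a=4, p=4, q=1
  k=1: a=1, p=5, q=1
  k=2: a=1, p=9, q=2
  k=3: a=2, p=23, q=5
  k=4: a=2, p=55, q=12
  k=5: a=3, p=188, q=41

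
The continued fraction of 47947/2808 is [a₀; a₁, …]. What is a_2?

47947 = 17·2808 + 211   →  a_0 = 17
2808 = 13·211 + 65   →  a_1 = 13
211 = 3·65 + 16   →  a_2 = 3

3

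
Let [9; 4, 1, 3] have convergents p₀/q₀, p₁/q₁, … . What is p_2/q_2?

46/5

Using pₖ = aₖpₖ₋₁ + pₖ₋₂, qₖ = aₖqₖ₋₁ + qₖ₋₂ (with p₋₁=1, p₋₂=0, q₋₁=0, q₋₂=1):
  k=0: a=9, p=9, q=1
  k=1: a=4, p=37, q=4
  k=2: a=1, p=46, q=5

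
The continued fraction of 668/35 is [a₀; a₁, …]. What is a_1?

668 = 19·35 + 3   →  a_0 = 19
35 = 11·3 + 2   →  a_1 = 11

11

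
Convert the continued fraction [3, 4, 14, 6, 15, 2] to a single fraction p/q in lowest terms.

35183/10840

Using pₖ = aₖpₖ₋₁ + pₖ₋₂ and qₖ = aₖqₖ₋₁ + qₖ₋₂:
  k=0: a=3, p=3, q=1
  k=1: a=4, p=13, q=4
  k=2: a=14, p=185, q=57
  k=3: a=6, p=1123, q=346
  k=4: a=15, p=17030, q=5247
  k=5: a=2, p=35183, q=10840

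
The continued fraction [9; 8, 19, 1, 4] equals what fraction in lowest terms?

7272/797

Using pₖ = aₖpₖ₋₁ + pₖ₋₂ and qₖ = aₖqₖ₋₁ + qₖ₋₂:
  k=0: a=9, p=9, q=1
  k=1: a=8, p=73, q=8
  k=2: a=19, p=1396, q=153
  k=3: a=1, p=1469, q=161
  k=4: a=4, p=7272, q=797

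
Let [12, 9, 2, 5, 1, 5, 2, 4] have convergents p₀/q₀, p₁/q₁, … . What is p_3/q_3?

1259/104

Using pₖ = aₖpₖ₋₁ + pₖ₋₂, qₖ = aₖqₖ₋₁ + qₖ₋₂ (with p₋₁=1, p₋₂=0, q₋₁=0, q₋₂=1):
  k=0: a=12, p=12, q=1
  k=1: a=9, p=109, q=9
  k=2: a=2, p=230, q=19
  k=3: a=5, p=1259, q=104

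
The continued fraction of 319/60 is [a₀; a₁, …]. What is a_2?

319 = 5·60 + 19   →  a_0 = 5
60 = 3·19 + 3   →  a_1 = 3
19 = 6·3 + 1   →  a_2 = 6

6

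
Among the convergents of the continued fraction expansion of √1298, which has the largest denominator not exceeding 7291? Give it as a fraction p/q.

93420/2593

√1298 = [36; 36, 72, …] (period length 2).
Convergents:
  p_0/q_0 = 36/1
  p_1/q_1 = 1297/36
  p_2/q_2 = 93420/2593
  p_3/q_3 = 3364417/93384
q_2 = 2593 ≤ 7291 < 93384 = q_3, so the answer is 93420/2593.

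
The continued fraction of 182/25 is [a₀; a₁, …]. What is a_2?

1

182 = 7·25 + 7   →  a_0 = 7
25 = 3·7 + 4   →  a_1 = 3
7 = 1·4 + 3   →  a_2 = 1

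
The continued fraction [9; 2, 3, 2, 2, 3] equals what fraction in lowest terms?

1255/133

Using pₖ = aₖpₖ₋₁ + pₖ₋₂ and qₖ = aₖqₖ₋₁ + qₖ₋₂:
  k=0: a=9, p=9, q=1
  k=1: a=2, p=19, q=2
  k=2: a=3, p=66, q=7
  k=3: a=2, p=151, q=16
  k=4: a=2, p=368, q=39
  k=5: a=3, p=1255, q=133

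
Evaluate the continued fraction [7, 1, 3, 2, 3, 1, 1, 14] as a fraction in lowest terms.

Fold from the inside: start with 14/1.
  1 + 1/14 = 15/14
  1 + 14/15 = 29/15
  3 + 15/29 = 102/29
  2 + 29/102 = 233/102
  3 + 102/233 = 801/233
  1 + 233/801 = 1034/801
  7 + 801/1034 = 8039/1034

8039/1034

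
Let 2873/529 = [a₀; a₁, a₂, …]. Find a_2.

3

2873 = 5·529 + 228   →  a_0 = 5
529 = 2·228 + 73   →  a_1 = 2
228 = 3·73 + 9   →  a_2 = 3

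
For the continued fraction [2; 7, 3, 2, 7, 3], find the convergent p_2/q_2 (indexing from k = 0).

47/22

Using pₖ = aₖpₖ₋₁ + pₖ₋₂, qₖ = aₖqₖ₋₁ + qₖ₋₂ (with p₋₁=1, p₋₂=0, q₋₁=0, q₋₂=1):
  k=0: a=2, p=2, q=1
  k=1: a=7, p=15, q=7
  k=2: a=3, p=47, q=22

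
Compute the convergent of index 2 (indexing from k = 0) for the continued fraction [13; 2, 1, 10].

Using pₖ = aₖpₖ₋₁ + pₖ₋₂, qₖ = aₖqₖ₋₁ + qₖ₋₂ (with p₋₁=1, p₋₂=0, q₋₁=0, q₋₂=1):
  k=0: a=13, p=13, q=1
  k=1: a=2, p=27, q=2
  k=2: a=1, p=40, q=3

40/3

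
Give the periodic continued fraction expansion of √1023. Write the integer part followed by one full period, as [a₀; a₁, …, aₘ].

[31; 1, 62]

a₀ = ⌊√1023⌋ = 31.
With m₀=0, d₀=1 and mₖ₊₁ = dₖaₖ − mₖ, dₖ₊₁ = (n − mₖ₊₁²)/dₖ, aₖ₊₁ = ⌊(a₀+mₖ₊₁)/dₖ₊₁⌋:
  k=1: m=31, d=62, a=1
  k=2: m=31, d=1, a=62
d=1 and a=2a₀=62 at k=2, so the next step gives (m, d) = (31, 62) again — its k=1 value — and the period has length 2.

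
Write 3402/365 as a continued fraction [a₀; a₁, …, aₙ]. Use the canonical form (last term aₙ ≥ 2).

[9; 3, 8, 2, 1, 4]

3402 = 9×365 + 117
365 = 3×117 + 14
117 = 8×14 + 5
14 = 2×5 + 4
5 = 1×4 + 1
4 = 4×1 + 0  (stop)
So 3402/365 = [9; 3, 8, 2, 1, 4].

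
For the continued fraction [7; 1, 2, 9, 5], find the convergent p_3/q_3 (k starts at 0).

Using pₖ = aₖpₖ₋₁ + pₖ₋₂, qₖ = aₖqₖ₋₁ + qₖ₋₂ (with p₋₁=1, p₋₂=0, q₋₁=0, q₋₂=1):
  k=0: a=7, p=7, q=1
  k=1: a=1, p=8, q=1
  k=2: a=2, p=23, q=3
  k=3: a=9, p=215, q=28

215/28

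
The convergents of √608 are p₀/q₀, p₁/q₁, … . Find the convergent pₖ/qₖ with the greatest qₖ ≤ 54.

√608 = [24; 1, 1, 1, 11, 1, 1, 1, 48, …] (period length 8).
Convergents:
  p_0/q_0 = 24/1
  p_1/q_1 = 25/1
  p_2/q_2 = 49/2
  p_3/q_3 = 74/3
  p_4/q_4 = 863/35
  p_5/q_5 = 937/38
  p_6/q_6 = 1800/73
q_5 = 38 ≤ 54 < 73 = q_6, so the answer is 937/38.

937/38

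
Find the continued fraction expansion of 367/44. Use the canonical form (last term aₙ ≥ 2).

[8; 2, 1, 14]

367 = 8·44 + 15
44 = 2·15 + 14
15 = 1·14 + 1
14 = 14·1 + 0  (stop)
So 367/44 = [8; 2, 1, 14].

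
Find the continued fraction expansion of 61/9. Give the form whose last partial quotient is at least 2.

61 = 6·9 + 7
9 = 1·7 + 2
7 = 3·2 + 1
2 = 2·1 + 0  (stop)
So 61/9 = [6; 1, 3, 2].

[6; 1, 3, 2]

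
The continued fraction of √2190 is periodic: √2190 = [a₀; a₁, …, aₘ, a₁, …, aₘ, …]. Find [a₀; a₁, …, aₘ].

[46; 1, 3, 1, 14, 1, 3, 1, 92]

a₀ = ⌊√2190⌋ = 46.
With m₀=0, d₀=1 and mₖ₊₁ = dₖaₖ − mₖ, dₖ₊₁ = (n − mₖ₊₁²)/dₖ, aₖ₊₁ = ⌊(a₀+mₖ₊₁)/dₖ₊₁⌋:
  k=1: m=46, d=74, a=1
  k=2: m=28, d=19, a=3
  k=3: m=29, d=71, a=1
  k=4: m=42, d=6, a=14
  k=5: m=42, d=71, a=1
  k=6: m=29, d=19, a=3
  k=7: m=28, d=74, a=1
  k=8: m=46, d=1, a=92
d=1 and a=2a₀=92 at k=8, so the next step gives (m, d) = (46, 74) again — its k=1 value — and the period has length 8.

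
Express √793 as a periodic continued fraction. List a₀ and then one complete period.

[28; 6, 4, 6, 56]

a₀ = ⌊√793⌋ = 28.
With m₀=0, d₀=1 and mₖ₊₁ = dₖaₖ − mₖ, dₖ₊₁ = (n − mₖ₊₁²)/dₖ, aₖ₊₁ = ⌊(a₀+mₖ₊₁)/dₖ₊₁⌋:
  k=1: m=28, d=9, a=6
  k=2: m=26, d=13, a=4
  k=3: m=26, d=9, a=6
  k=4: m=28, d=1, a=56
d=1 and a=2a₀=56 at k=4, so the next step gives (m, d) = (28, 9) again — its k=1 value — and the period has length 4.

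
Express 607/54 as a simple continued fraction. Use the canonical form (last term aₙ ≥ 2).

607 = 11·54 + 13
54 = 4·13 + 2
13 = 6·2 + 1
2 = 2·1 + 0  (stop)
So 607/54 = [11; 4, 6, 2].

[11; 4, 6, 2]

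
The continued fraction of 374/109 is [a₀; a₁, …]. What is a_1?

374 = 3·109 + 47   →  a_0 = 3
109 = 2·47 + 15   →  a_1 = 2

2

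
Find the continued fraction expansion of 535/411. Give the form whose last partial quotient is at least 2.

535 = 1·411 + 124
411 = 3·124 + 39
124 = 3·39 + 7
39 = 5·7 + 4
7 = 1·4 + 3
4 = 1·3 + 1
3 = 3·1 + 0  (stop)
So 535/411 = [1; 3, 3, 5, 1, 1, 3].

[1; 3, 3, 5, 1, 1, 3]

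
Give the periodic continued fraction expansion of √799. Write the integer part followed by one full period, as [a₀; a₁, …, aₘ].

a₀ = ⌊√799⌋ = 28.
With m₀=0, d₀=1 and mₖ₊₁ = dₖaₖ − mₖ, dₖ₊₁ = (n − mₖ₊₁²)/dₖ, aₖ₊₁ = ⌊(a₀+mₖ₊₁)/dₖ₊₁⌋:
  k=1: m=28, d=15, a=3
  k=2: m=17, d=34, a=1
  k=3: m=17, d=15, a=3
  k=4: m=28, d=1, a=56
d=1 and a=2a₀=56 at k=4, so the next step gives (m, d) = (28, 15) again — its k=1 value — and the period has length 4.

[28; 3, 1, 3, 56]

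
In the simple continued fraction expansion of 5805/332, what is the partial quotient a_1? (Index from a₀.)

2

5805 = 17·332 + 161   →  a_0 = 17
332 = 2·161 + 10   →  a_1 = 2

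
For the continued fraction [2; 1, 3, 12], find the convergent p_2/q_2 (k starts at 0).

Using pₖ = aₖpₖ₋₁ + pₖ₋₂, qₖ = aₖqₖ₋₁ + qₖ₋₂ (with p₋₁=1, p₋₂=0, q₋₁=0, q₋₂=1):
  k=0: a=2, p=2, q=1
  k=1: a=1, p=3, q=1
  k=2: a=3, p=11, q=4

11/4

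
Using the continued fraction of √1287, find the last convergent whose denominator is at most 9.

287/8

√1287 = [35; 1, 6, 1, 70, …] (period length 4).
Convergents:
  p_0/q_0 = 35/1
  p_1/q_1 = 36/1
  p_2/q_2 = 251/7
  p_3/q_3 = 287/8
  p_4/q_4 = 20341/567
q_3 = 8 ≤ 9 < 567 = q_4, so the answer is 287/8.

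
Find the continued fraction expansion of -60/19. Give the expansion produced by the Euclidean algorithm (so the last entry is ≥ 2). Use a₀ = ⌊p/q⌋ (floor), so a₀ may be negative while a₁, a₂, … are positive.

[-4; 1, 5, 3]

-60 = -4×19 + 16
19 = 1×16 + 3
16 = 5×3 + 1
3 = 3×1 + 0  (stop)
So -60/19 = [-4; 1, 5, 3].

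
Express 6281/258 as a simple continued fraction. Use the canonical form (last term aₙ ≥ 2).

6281 = 24×258 + 89
258 = 2×89 + 80
89 = 1×80 + 9
80 = 8×9 + 8
9 = 1×8 + 1
8 = 8×1 + 0  (stop)
So 6281/258 = [24; 2, 1, 8, 1, 8].

[24; 2, 1, 8, 1, 8]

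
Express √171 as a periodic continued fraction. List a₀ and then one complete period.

[13; 13, 26]

a₀ = ⌊√171⌋ = 13.
With m₀=0, d₀=1 and mₖ₊₁ = dₖaₖ − mₖ, dₖ₊₁ = (n − mₖ₊₁²)/dₖ, aₖ₊₁ = ⌊(a₀+mₖ₊₁)/dₖ₊₁⌋:
  k=1: m=13, d=2, a=13
  k=2: m=13, d=1, a=26
d=1 and a=2a₀=26 at k=2, so the next step gives (m, d) = (13, 2) again — its k=1 value — and the period has length 2.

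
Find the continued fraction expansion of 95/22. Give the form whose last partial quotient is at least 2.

95 = 4·22 + 7
22 = 3·7 + 1
7 = 7·1 + 0  (stop)
So 95/22 = [4; 3, 7].

[4; 3, 7]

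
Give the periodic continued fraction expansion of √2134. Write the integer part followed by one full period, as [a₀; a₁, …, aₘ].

[46; 5, 8, 5, 92]

a₀ = ⌊√2134⌋ = 46.
With m₀=0, d₀=1 and mₖ₊₁ = dₖaₖ − mₖ, dₖ₊₁ = (n − mₖ₊₁²)/dₖ, aₖ₊₁ = ⌊(a₀+mₖ₊₁)/dₖ₊₁⌋:
  k=1: m=46, d=18, a=5
  k=2: m=44, d=11, a=8
  k=3: m=44, d=18, a=5
  k=4: m=46, d=1, a=92
d=1 and a=2a₀=92 at k=4, so the next step gives (m, d) = (46, 18) again — its k=1 value — and the period has length 4.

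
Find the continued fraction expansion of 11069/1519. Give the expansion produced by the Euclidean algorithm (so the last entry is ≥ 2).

[7; 3, 2, 15, 14]

11069 = 7×1519 + 436
1519 = 3×436 + 211
436 = 2×211 + 14
211 = 15×14 + 1
14 = 14×1 + 0  (stop)
So 11069/1519 = [7; 3, 2, 15, 14].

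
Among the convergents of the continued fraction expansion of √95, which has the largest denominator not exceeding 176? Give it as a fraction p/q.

770/79

√95 = [9; 1, 2, 1, 18, …] (period length 4).
Convergents:
  p_0/q_0 = 9/1
  p_1/q_1 = 10/1
  p_2/q_2 = 29/3
  p_3/q_3 = 39/4
  p_4/q_4 = 731/75
  p_5/q_5 = 770/79
  p_6/q_6 = 2271/233
q_5 = 79 ≤ 176 < 233 = q_6, so the answer is 770/79.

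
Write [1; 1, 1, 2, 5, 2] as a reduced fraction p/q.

Fold from the inside: start with 2/1.
  5 + 1/2 = 11/2
  2 + 2/11 = 24/11
  1 + 11/24 = 35/24
  1 + 24/35 = 59/35
  1 + 35/59 = 94/59

94/59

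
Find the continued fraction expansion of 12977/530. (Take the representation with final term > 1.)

[24; 2, 16, 16]

12977 = 24×530 + 257
530 = 2×257 + 16
257 = 16×16 + 1
16 = 16×1 + 0  (stop)
So 12977/530 = [24; 2, 16, 16].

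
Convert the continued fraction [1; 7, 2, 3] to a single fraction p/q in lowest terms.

59/52

Fold from the inside: start with 3/1.
  2 + 1/3 = 7/3
  7 + 3/7 = 52/7
  1 + 7/52 = 59/52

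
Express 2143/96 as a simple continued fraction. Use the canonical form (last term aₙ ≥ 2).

2143 = 22×96 + 31
96 = 3×31 + 3
31 = 10×3 + 1
3 = 3×1 + 0  (stop)
So 2143/96 = [22; 3, 10, 3].

[22; 3, 10, 3]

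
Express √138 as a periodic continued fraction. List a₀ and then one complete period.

[11; 1, 2, 1, 22]

a₀ = ⌊√138⌋ = 11.
With m₀=0, d₀=1 and mₖ₊₁ = dₖaₖ − mₖ, dₖ₊₁ = (n − mₖ₊₁²)/dₖ, aₖ₊₁ = ⌊(a₀+mₖ₊₁)/dₖ₊₁⌋:
  k=1: m=11, d=17, a=1
  k=2: m=6, d=6, a=2
  k=3: m=6, d=17, a=1
  k=4: m=11, d=1, a=22
d=1 and a=2a₀=22 at k=4, so the next step gives (m, d) = (11, 17) again — its k=1 value — and the period has length 4.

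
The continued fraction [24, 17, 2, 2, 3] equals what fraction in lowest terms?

Fold from the inside: start with 3/1.
  2 + 1/3 = 7/3
  2 + 3/7 = 17/7
  17 + 7/17 = 296/17
  24 + 17/296 = 7121/296

7121/296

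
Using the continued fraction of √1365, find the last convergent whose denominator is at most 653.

√1365 = [36; 1, 17, 2, 17, 1, 72, …] (period length 6).
Convergents:
  p_0/q_0 = 36/1
  p_1/q_1 = 37/1
  p_2/q_2 = 665/18
  p_3/q_3 = 1367/37
  p_4/q_4 = 23904/647
  p_5/q_5 = 25271/684
q_4 = 647 ≤ 653 < 684 = q_5, so the answer is 23904/647.

23904/647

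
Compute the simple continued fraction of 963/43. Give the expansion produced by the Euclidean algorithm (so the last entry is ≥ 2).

[22; 2, 1, 1, 8]

963 = 22·43 + 17
43 = 2·17 + 9
17 = 1·9 + 8
9 = 1·8 + 1
8 = 8·1 + 0  (stop)
So 963/43 = [22; 2, 1, 1, 8].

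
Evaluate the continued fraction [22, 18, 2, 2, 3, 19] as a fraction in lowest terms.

Fold from the inside: start with 19/1.
  3 + 1/19 = 58/19
  2 + 19/58 = 135/58
  2 + 58/135 = 328/135
  18 + 135/328 = 6039/328
  22 + 328/6039 = 133186/6039

133186/6039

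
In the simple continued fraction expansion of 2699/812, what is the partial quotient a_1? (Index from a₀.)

2699 = 3·812 + 263   →  a_0 = 3
812 = 3·263 + 23   →  a_1 = 3

3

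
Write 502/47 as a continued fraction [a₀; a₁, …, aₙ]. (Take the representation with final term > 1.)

[10; 1, 2, 7, 2]

502 = 10*47 + 32
47 = 1*32 + 15
32 = 2*15 + 2
15 = 7*2 + 1
2 = 2*1 + 0  (stop)
So 502/47 = [10; 1, 2, 7, 2].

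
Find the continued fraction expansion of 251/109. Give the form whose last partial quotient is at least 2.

[2; 3, 3, 3, 3]

251 = 2*109 + 33
109 = 3*33 + 10
33 = 3*10 + 3
10 = 3*3 + 1
3 = 3*1 + 0  (stop)
So 251/109 = [2; 3, 3, 3, 3].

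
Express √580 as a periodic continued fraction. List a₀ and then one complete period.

[24; 12, 48]

a₀ = ⌊√580⌋ = 24.
With m₀=0, d₀=1 and mₖ₊₁ = dₖaₖ − mₖ, dₖ₊₁ = (n − mₖ₊₁²)/dₖ, aₖ₊₁ = ⌊(a₀+mₖ₊₁)/dₖ₊₁⌋:
  k=1: m=24, d=4, a=12
  k=2: m=24, d=1, a=48
d=1 and a=2a₀=48 at k=2, so the next step gives (m, d) = (24, 4) again — its k=1 value — and the period has length 2.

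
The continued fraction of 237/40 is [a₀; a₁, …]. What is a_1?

1

237 = 5·40 + 37   →  a_0 = 5
40 = 1·37 + 3   →  a_1 = 1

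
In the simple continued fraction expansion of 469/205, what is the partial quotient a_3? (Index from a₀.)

469 = 2·205 + 59   →  a_0 = 2
205 = 3·59 + 28   →  a_1 = 3
59 = 2·28 + 3   →  a_2 = 2
28 = 9·3 + 1   →  a_3 = 9

9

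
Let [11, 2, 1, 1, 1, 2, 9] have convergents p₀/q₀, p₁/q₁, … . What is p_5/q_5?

239/21

Using pₖ = aₖpₖ₋₁ + pₖ₋₂, qₖ = aₖqₖ₋₁ + qₖ₋₂ (with p₋₁=1, p₋₂=0, q₋₁=0, q₋₂=1):
  k=0: a=11, p=11, q=1
  k=1: a=2, p=23, q=2
  k=2: a=1, p=34, q=3
  k=3: a=1, p=57, q=5
  k=4: a=1, p=91, q=8
  k=5: a=2, p=239, q=21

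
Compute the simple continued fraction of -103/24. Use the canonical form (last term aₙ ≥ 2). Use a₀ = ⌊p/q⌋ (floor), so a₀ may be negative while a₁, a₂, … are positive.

[-5; 1, 2, 2, 3]

-103 = -5×24 + 17
24 = 1×17 + 7
17 = 2×7 + 3
7 = 2×3 + 1
3 = 3×1 + 0  (stop)
So -103/24 = [-5; 1, 2, 2, 3].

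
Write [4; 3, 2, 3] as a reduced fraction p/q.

Fold from the inside: start with 3/1.
  2 + 1/3 = 7/3
  3 + 3/7 = 24/7
  4 + 7/24 = 103/24

103/24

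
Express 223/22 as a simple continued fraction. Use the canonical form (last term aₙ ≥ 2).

223 = 10*22 + 3
22 = 7*3 + 1
3 = 3*1 + 0  (stop)
So 223/22 = [10; 7, 3].

[10; 7, 3]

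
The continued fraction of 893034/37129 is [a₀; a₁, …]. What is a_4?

893034 = 24·37129 + 1938   →  a_0 = 24
37129 = 19·1938 + 307   →  a_1 = 19
1938 = 6·307 + 96   →  a_2 = 6
307 = 3·96 + 19   →  a_3 = 3
96 = 5·19 + 1   →  a_4 = 5

5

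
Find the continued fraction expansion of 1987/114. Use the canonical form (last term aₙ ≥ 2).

1987 = 17·114 + 49
114 = 2·49 + 16
49 = 3·16 + 1
16 = 16·1 + 0  (stop)
So 1987/114 = [17; 2, 3, 16].

[17; 2, 3, 16]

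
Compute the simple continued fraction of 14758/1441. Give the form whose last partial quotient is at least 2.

14758 = 10×1441 + 348
1441 = 4×348 + 49
348 = 7×49 + 5
49 = 9×5 + 4
5 = 1×4 + 1
4 = 4×1 + 0  (stop)
So 14758/1441 = [10; 4, 7, 9, 1, 4].

[10; 4, 7, 9, 1, 4]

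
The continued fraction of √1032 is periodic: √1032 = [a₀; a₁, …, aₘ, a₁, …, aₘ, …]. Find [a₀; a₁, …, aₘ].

a₀ = ⌊√1032⌋ = 32.
With m₀=0, d₀=1 and mₖ₊₁ = dₖaₖ − mₖ, dₖ₊₁ = (n − mₖ₊₁²)/dₖ, aₖ₊₁ = ⌊(a₀+mₖ₊₁)/dₖ₊₁⌋:
  k=1: m=32, d=8, a=8
  k=2: m=32, d=1, a=64
d=1 and a=2a₀=64 at k=2, so the next step gives (m, d) = (32, 8) again — its k=1 value — and the period has length 2.

[32; 8, 64]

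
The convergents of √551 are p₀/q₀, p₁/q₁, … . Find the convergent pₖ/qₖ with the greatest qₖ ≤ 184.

√551 = [23; 2, 8, 1, 8, 2, 46, …] (period length 6).
Convergents:
  p_0/q_0 = 23/1
  p_1/q_1 = 47/2
  p_2/q_2 = 399/17
  p_3/q_3 = 446/19
  p_4/q_4 = 3967/169
  p_5/q_5 = 8380/357
q_4 = 169 ≤ 184 < 357 = q_5, so the answer is 3967/169.

3967/169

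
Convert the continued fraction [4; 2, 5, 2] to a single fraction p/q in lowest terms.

Using pₖ = aₖpₖ₋₁ + pₖ₋₂ and qₖ = aₖqₖ₋₁ + qₖ₋₂:
  k=0: a=4, p=4, q=1
  k=1: a=2, p=9, q=2
  k=2: a=5, p=49, q=11
  k=3: a=2, p=107, q=24

107/24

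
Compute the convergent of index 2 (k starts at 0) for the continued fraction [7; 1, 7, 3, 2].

63/8

Using pₖ = aₖpₖ₋₁ + pₖ₋₂, qₖ = aₖqₖ₋₁ + qₖ₋₂ (with p₋₁=1, p₋₂=0, q₋₁=0, q₋₂=1):
  k=0: a=7, p=7, q=1
  k=1: a=1, p=8, q=1
  k=2: a=7, p=63, q=8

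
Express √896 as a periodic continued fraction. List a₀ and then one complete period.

a₀ = ⌊√896⌋ = 29.
With m₀=0, d₀=1 and mₖ₊₁ = dₖaₖ − mₖ, dₖ₊₁ = (n − mₖ₊₁²)/dₖ, aₖ₊₁ = ⌊(a₀+mₖ₊₁)/dₖ₊₁⌋:
  k=1: m=29, d=55, a=1
  k=2: m=26, d=4, a=13
  k=3: m=26, d=55, a=1
  k=4: m=29, d=1, a=58
d=1 and a=2a₀=58 at k=4, so the next step gives (m, d) = (29, 55) again — its k=1 value — and the period has length 4.

[29; 1, 13, 1, 58]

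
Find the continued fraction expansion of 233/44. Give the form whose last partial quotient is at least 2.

[5; 3, 2, 1, 1, 2]

233 = 5×44 + 13
44 = 3×13 + 5
13 = 2×5 + 3
5 = 1×3 + 2
3 = 1×2 + 1
2 = 2×1 + 0  (stop)
So 233/44 = [5; 3, 2, 1, 1, 2].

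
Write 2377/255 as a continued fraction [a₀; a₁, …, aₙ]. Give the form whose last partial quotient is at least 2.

2377 = 9×255 + 82
255 = 3×82 + 9
82 = 9×9 + 1
9 = 9×1 + 0  (stop)
So 2377/255 = [9; 3, 9, 9].

[9; 3, 9, 9]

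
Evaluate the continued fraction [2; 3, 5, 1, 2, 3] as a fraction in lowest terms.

419/181

Fold from the inside: start with 3/1.
  2 + 1/3 = 7/3
  1 + 3/7 = 10/7
  5 + 7/10 = 57/10
  3 + 10/57 = 181/57
  2 + 57/181 = 419/181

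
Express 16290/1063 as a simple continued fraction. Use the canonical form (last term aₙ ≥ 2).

[15; 3, 12, 3, 9]

16290 = 15*1063 + 345
1063 = 3*345 + 28
345 = 12*28 + 9
28 = 3*9 + 1
9 = 9*1 + 0  (stop)
So 16290/1063 = [15; 3, 12, 3, 9].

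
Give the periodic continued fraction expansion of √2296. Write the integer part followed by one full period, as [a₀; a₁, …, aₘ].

[47; 1, 10, 1, 94]

a₀ = ⌊√2296⌋ = 47.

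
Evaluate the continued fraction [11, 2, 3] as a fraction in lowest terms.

Fold from the inside: start with 3/1.
  2 + 1/3 = 7/3
  11 + 3/7 = 80/7

80/7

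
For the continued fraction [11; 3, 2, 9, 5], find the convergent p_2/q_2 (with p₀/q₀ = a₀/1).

79/7

Using pₖ = aₖpₖ₋₁ + pₖ₋₂, qₖ = aₖqₖ₋₁ + qₖ₋₂ (with p₋₁=1, p₋₂=0, q₋₁=0, q₋₂=1):
  k=0: a=11, p=11, q=1
  k=1: a=3, p=34, q=3
  k=2: a=2, p=79, q=7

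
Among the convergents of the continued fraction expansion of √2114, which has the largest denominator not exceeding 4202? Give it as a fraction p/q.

√2114 = [45; 1, 44, 1, 90, …] (period length 4).
Convergents:
  p_0/q_0 = 45/1
  p_1/q_1 = 46/1
  p_2/q_2 = 2069/45
  p_3/q_3 = 2115/46
  p_4/q_4 = 192419/4185
  p_5/q_5 = 194534/4231
q_4 = 4185 ≤ 4202 < 4231 = q_5, so the answer is 192419/4185.

192419/4185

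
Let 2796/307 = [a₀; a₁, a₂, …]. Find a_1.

2796 = 9·307 + 33   →  a_0 = 9
307 = 9·33 + 10   →  a_1 = 9

9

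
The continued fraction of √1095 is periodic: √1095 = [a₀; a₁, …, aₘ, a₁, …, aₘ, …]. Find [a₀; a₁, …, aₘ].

a₀ = ⌊√1095⌋ = 33.
With m₀=0, d₀=1 and mₖ₊₁ = dₖaₖ − mₖ, dₖ₊₁ = (n − mₖ₊₁²)/dₖ, aₖ₊₁ = ⌊(a₀+mₖ₊₁)/dₖ₊₁⌋:
  k=1: m=33, d=6, a=11
  k=2: m=33, d=1, a=66
d=1 and a=2a₀=66 at k=2, so the next step gives (m, d) = (33, 6) again — its k=1 value — and the period has length 2.

[33; 11, 66]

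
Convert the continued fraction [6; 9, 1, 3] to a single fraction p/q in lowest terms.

Using pₖ = aₖpₖ₋₁ + pₖ₋₂ and qₖ = aₖqₖ₋₁ + qₖ₋₂:
  k=0: a=6, p=6, q=1
  k=1: a=9, p=55, q=9
  k=2: a=1, p=61, q=10
  k=3: a=3, p=238, q=39

238/39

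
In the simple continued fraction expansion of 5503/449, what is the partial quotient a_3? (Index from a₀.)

5503 = 12·449 + 115   →  a_0 = 12
449 = 3·115 + 104   →  a_1 = 3
115 = 1·104 + 11   →  a_2 = 1
104 = 9·11 + 5   →  a_3 = 9

9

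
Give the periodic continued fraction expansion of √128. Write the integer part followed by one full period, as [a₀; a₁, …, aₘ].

a₀ = ⌊√128⌋ = 11.
With m₀=0, d₀=1 and mₖ₊₁ = dₖaₖ − mₖ, dₖ₊₁ = (n − mₖ₊₁²)/dₖ, aₖ₊₁ = ⌊(a₀+mₖ₊₁)/dₖ₊₁⌋:
  k=1: m=11, d=7, a=3
  k=2: m=10, d=4, a=5
  k=3: m=10, d=7, a=3
  k=4: m=11, d=1, a=22
d=1 and a=2a₀=22 at k=4, so the next step gives (m, d) = (11, 7) again — its k=1 value — and the period has length 4.

[11; 3, 5, 3, 22]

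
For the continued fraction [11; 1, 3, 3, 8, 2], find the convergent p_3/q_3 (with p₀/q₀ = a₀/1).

Using pₖ = aₖpₖ₋₁ + pₖ₋₂, qₖ = aₖqₖ₋₁ + qₖ₋₂ (with p₋₁=1, p₋₂=0, q₋₁=0, q₋₂=1):
  k=0: a=11, p=11, q=1
  k=1: a=1, p=12, q=1
  k=2: a=3, p=47, q=4
  k=3: a=3, p=153, q=13

153/13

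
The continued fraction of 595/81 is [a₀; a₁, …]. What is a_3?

595 = 7·81 + 28   →  a_0 = 7
81 = 2·28 + 25   →  a_1 = 2
28 = 1·25 + 3   →  a_2 = 1
25 = 8·3 + 1   →  a_3 = 8

8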